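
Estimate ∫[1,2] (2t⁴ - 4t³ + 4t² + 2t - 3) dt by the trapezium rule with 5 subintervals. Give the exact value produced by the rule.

6.82656

h = (2 − 1)/5 = 0.2.
Nodes t₀,…,t₅ = 1, 1.2, 1.4, 1.6, 1.8, 2.
f(t) = 2t⁴ - 4t³ + 4t² + 2t - 3: f₀=1, f₁=2.3952, f₂=4.3472, f₃=7.1632, f₄=11.2272, f₅=17.
(h/2)·[f₀ + 2f₁ + 2f₂ + 2f₃ + 2f₄ + f₅] = 0.1·(68.2656) = 6.82656.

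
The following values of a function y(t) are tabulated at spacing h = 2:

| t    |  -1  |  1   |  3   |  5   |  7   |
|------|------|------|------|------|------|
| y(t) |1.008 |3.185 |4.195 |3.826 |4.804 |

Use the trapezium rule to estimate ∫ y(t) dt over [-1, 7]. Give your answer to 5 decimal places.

h = 2, n = 4.
(h/2)·[y₀ + 2y₁ + 2y₂ + 2y₃ + y₄] = 1·(28.224) = 28.22400.

28.22400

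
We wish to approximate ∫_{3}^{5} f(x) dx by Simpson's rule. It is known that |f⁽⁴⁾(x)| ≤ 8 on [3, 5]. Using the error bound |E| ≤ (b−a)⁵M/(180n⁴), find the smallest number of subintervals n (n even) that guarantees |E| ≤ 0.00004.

14

Need 256/(180n⁴) ≤ 0.00004.
n⁴ ≥ 256/(180·0.00004) = 35555.6 ⇒ n ≥ 13.7318, so the smallest even n is 14. (n must be even for Simpson's rule.)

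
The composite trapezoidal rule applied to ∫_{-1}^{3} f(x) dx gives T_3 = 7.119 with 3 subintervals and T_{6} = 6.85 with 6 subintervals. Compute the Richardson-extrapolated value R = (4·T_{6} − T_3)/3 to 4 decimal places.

R = (4·T_{6} − T_3) / 3 = (4·6.85 − 7.119)/3 = (20.281)/3 = 6.7603.

6.7603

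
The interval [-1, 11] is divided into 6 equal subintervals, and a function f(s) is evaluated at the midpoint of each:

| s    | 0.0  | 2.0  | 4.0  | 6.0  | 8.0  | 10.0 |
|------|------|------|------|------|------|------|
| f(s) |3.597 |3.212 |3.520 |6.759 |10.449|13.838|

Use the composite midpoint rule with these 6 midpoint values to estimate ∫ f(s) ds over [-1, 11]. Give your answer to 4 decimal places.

82.7500

h = 2, n = 6.
h·[y(m₁) + y(m₂) + y(m₃) + y(m₄) + y(m₅) + y(m₆)] = 2·(41.375) = 82.7500.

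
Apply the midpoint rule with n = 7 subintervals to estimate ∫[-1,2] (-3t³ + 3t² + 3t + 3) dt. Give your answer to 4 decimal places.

11.3189

h = (2 − (-1))/7 = 0.428571.
Midpoints m₁,…,m₇ = -0.785714, -0.357143, 0.071429, 0.5, 0.928571, 1.357143, 1.785714.
f(m₁)=3.950073, f(m₂)=2.447886, f(m₃)=3.228499, f(m₄)=4.875, f(m₅)=5.970481, f(m₆)=5.098032, f(m₇)=0.840743.
h·[f(m₁) + f(m₂) + f(m₃) + f(m₄) + f(m₅) + f(m₆) + f(m₇)] = 0.428571·(26.410714) = 11.3189.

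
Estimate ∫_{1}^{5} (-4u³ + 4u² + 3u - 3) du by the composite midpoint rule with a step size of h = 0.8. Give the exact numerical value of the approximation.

-427.84

h = (5 − 1)/5 = 0.8.
Midpoints m₁,…,m₅ = 1.4, 2.2, 3, 3.8, 4.6.
f(m₁)=-1.936, f(m₂)=-19.632, f(m₃)=-66, f(m₄)=-153.328, f(m₅)=-293.904.
h·[f(m₁) + f(m₂) + f(m₃) + f(m₄) + f(m₅)] = 0.8·(-534.8) = -427.84.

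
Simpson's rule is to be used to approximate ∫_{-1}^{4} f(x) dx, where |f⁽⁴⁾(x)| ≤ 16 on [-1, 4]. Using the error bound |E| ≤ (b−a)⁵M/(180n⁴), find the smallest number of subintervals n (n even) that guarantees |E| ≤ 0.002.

Need 50000/(180n⁴) ≤ 0.002.
n⁴ ≥ 50000/(180·0.002) = 138889 ⇒ n ≥ 19.3049, so the smallest even n is 20. (n must be even for Simpson's rule.)

20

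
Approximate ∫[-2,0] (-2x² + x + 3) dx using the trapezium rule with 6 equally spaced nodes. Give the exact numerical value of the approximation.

h = (0 − (-2))/5 = 0.4.
Nodes x₀,…,x₅ = -2, -1.6, -1.2, -0.8, -0.4, 0.
f(x) = -2x² + x + 3: f₀=-7, f₁=-3.72, f₂=-1.08, f₃=0.92, f₄=2.28, f₅=3.
(h/2)·[f₀ + 2f₁ + 2f₂ + 2f₃ + 2f₄ + f₅] = 0.2·(-7.2) = -1.44.

-1.44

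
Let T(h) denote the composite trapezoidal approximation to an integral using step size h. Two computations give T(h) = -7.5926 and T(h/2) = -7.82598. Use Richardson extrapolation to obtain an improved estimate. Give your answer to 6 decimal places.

R = (4·T(h/2) − T(h)) / 3 = (4·(-7.82598) − (-7.5926))/3 = (-23.71132)/3 = -7.903773.

-7.903773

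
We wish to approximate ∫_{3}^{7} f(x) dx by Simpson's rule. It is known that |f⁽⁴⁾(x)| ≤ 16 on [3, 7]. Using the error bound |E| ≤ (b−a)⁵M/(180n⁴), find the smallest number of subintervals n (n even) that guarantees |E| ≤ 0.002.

Need 16384/(180n⁴) ≤ 0.002.
n⁴ ≥ 16384/(180·0.002) = 45511.1 ⇒ n ≥ 14.6059, so the smallest even n is 16. (n must be even for Simpson's rule.)

16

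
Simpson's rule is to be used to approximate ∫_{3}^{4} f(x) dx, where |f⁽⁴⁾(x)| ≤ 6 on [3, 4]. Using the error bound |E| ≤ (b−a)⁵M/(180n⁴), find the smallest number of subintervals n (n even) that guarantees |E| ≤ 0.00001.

Need 6/(180n⁴) ≤ 0.00001.
n⁴ ≥ 6/(180·0.00001) = 3333.33 ⇒ n ≥ 7.5984, so the smallest even n is 8. (n must be even for Simpson's rule.)

8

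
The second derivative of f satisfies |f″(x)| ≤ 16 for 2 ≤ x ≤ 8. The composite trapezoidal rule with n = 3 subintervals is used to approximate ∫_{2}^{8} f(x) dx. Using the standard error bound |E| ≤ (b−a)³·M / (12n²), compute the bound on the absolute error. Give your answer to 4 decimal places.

32.0000

|E| ≤ (6)³·16 / (12·3²) = 3456/108 = 32.0000.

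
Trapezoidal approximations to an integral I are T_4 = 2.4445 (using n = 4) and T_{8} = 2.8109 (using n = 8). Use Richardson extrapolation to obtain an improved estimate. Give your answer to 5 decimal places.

R = (4·T_{8} − T_4) / 3 = (4·2.8109 − 2.4445)/3 = (8.7991)/3 = 2.93303.

2.93303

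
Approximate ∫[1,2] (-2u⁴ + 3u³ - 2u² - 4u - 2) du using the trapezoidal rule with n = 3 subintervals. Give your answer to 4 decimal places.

h = (2 − 1)/3 = 0.333333.
Nodes u₀,…,u₃ = 1, 1.333333, 1.666667, 2.
f(u) = -2u⁴ + 3u³ - 2u² - 4u - 2: f₀=-7, f₁=-10.098765, f₂=-15.765432, f₃=-26.
(h/2)·[f₀ + 2f₁ + 2f₂ + f₃] = 0.166667·(-84.728395) = -14.1214.

-14.1214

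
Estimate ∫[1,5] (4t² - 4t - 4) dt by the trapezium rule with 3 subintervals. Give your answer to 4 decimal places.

h = (5 − 1)/3 = 1.333333.
Nodes t₀,…,t₃ = 1, 2.333333, 3.666667, 5.
f(t) = 4t² - 4t - 4: f₀=-4, f₁=8.444444, f₂=35.111111, f₃=76.
(h/2)·[f₀ + 2f₁ + 2f₂ + f₃] = 0.666667·(159.111111) = 106.0741.

106.0741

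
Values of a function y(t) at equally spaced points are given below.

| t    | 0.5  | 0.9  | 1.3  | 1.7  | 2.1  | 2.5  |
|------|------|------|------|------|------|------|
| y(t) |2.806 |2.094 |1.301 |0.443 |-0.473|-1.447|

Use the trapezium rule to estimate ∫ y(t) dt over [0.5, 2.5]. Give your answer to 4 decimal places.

h = 0.4, n = 5.
(h/2)·[y₀ + 2y₁ + 2y₂ + 2y₃ + 2y₄ + y₅] = 0.2·(8.089) = 1.6178.

1.6178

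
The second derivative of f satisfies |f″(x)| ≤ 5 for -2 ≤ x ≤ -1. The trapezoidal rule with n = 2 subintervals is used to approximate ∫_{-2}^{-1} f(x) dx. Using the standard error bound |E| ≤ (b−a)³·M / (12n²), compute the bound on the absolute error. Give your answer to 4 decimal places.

|E| ≤ (1)³·5 / (12·2²) = 5/48 = 0.1042.

0.1042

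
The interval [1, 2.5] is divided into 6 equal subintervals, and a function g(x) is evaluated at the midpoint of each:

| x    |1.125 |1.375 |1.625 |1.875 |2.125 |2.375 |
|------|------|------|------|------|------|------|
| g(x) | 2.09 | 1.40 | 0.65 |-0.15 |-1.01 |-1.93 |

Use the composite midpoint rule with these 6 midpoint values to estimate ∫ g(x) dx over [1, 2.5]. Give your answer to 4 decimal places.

0.2625

h = 0.25, n = 6.
h·[y(m₁) + y(m₂) + y(m₃) + y(m₄) + y(m₅) + y(m₆)] = 0.25·(1.05) = 0.2625.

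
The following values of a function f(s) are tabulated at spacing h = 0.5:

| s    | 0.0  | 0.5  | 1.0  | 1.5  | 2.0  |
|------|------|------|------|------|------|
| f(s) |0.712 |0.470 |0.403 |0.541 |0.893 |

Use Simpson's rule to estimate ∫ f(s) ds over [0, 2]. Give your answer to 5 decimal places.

1.07583

h = 0.5, n = 4.
(h/3)·[y₀ + 4y₁ + 2y₂ + 4y₃ + y₄] = 0.166667·(6.455) = 1.07583.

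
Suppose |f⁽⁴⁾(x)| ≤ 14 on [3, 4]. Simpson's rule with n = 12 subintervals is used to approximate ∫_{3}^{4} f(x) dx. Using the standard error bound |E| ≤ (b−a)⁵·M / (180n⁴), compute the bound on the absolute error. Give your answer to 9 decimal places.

0.000003751

|E| ≤ (1)⁵·14 / (180·12⁴) = 14/3732480 = 0.000003751.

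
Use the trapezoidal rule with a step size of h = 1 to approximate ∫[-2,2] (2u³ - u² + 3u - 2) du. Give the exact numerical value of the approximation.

-14

h = (2 − (-2))/4 = 1.
Nodes u₀,…,u₄ = -2, -1, 0, 1, 2.
f(u) = 2u³ - u² + 3u - 2: f₀=-28, f₁=-8, f₂=-2, f₃=2, f₄=16.
(h/2)·[f₀ + 2f₁ + 2f₂ + 2f₃ + f₄] = 0.5·(-28) = -14.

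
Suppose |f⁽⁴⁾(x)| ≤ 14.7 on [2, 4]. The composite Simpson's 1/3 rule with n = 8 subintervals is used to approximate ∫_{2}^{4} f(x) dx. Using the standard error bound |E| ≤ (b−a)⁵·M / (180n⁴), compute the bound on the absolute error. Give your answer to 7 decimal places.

|E| ≤ (2)⁵·14.7 / (180·8⁴) = 470.4/737280 = 0.0006380.

0.0006380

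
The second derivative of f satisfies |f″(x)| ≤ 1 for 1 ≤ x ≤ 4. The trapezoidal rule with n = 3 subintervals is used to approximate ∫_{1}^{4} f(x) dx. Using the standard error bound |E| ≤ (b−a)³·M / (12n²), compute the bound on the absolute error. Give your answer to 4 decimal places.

|E| ≤ (3)³·1 / (12·3²) = 27/108 = 0.2500.

0.2500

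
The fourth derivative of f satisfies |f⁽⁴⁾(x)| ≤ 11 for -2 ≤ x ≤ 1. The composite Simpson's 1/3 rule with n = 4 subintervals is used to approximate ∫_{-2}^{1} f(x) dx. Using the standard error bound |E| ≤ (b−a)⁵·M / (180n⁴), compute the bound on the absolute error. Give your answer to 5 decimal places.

|E| ≤ (3)⁵·11 / (180·4⁴) = 2673/46080 = 0.05801.

0.05801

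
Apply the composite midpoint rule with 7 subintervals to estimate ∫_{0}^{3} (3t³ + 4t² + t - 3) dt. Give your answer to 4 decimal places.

91.4464

h = (3 − 0)/7 = 0.428571.
Midpoints m₁,…,m₇ = 0.214286, 0.642857, 1.071429, 1.5, 1.928571, 2.357143, 2.785714.
f(m₁)=-2.572522, f(m₂)=0.092930, f(m₃)=6.353134, f(m₄)=17.625, f(m₅)=35.325437, f(m₆)=60.871356, f(m₇)=95.679665.
h·[f(m₁) + f(m₂) + f(m₃) + f(m₄) + f(m₅) + f(m₆) + f(m₇)] = 0.428571·(213.375) = 91.4464.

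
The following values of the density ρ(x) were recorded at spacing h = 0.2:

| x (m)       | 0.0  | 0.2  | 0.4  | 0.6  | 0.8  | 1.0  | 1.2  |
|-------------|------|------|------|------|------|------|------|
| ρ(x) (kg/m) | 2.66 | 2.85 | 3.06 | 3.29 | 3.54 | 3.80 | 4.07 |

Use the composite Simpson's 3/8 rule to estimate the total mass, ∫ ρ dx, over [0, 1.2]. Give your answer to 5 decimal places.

h = 0.2, n = 6.
(3h/8)·[y₀ + 3y₁ + 3y₂ + 2y₃ + 3y₄ + 3y₅ + y₆] = 0.075·(53.06) = 3.97950.

3.97950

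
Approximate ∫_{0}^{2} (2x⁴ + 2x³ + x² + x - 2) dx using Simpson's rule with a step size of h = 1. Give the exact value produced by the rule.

h = (2 − 0)/2 = 1.
Nodes x₀,…,x₂ = 0, 1, 2.
f(x) = 2x⁴ + 2x³ + x² + x - 2: f₀=-2, f₁=4, f₂=52.
(h/3)·[f₀ + 4f₁ + f₂] = 0.333333·(66) = 22.

22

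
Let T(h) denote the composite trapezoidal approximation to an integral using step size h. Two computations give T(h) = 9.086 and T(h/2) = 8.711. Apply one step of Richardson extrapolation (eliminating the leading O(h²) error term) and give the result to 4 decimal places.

8.5860

R = (4·T(h/2) − T(h)) / 3 = (4·8.711 − 9.086)/3 = (25.758)/3 = 8.5860.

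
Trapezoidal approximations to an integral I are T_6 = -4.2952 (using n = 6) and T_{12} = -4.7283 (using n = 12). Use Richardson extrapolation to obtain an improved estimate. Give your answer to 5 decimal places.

-4.87267

R = (4·T_{12} − T_6) / 3 = (4·(-4.7283) − (-4.2952))/3 = (-14.6180)/3 = -4.87267.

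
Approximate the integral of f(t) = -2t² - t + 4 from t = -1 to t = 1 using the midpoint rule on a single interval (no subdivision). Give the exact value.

M = (b−a)·f(0) = 2·(4) = 8.

8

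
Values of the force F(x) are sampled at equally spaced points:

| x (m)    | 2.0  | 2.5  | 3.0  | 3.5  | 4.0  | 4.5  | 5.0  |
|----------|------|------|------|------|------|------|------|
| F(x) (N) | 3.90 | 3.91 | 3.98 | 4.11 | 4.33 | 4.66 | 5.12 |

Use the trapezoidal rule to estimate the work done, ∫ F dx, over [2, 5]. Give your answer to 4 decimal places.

12.7500

h = 0.5, n = 6.
(h/2)·[y₀ + 2y₁ + 2y₂ + 2y₃ + 2y₄ + 2y₅ + y₆] = 0.25·(51.00) = 12.7500.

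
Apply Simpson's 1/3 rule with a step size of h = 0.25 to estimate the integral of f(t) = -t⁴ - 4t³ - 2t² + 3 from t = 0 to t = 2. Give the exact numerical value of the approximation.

-21.734375

h = (2 − 0)/8 = 0.25.
Nodes t₀,…,t₈ = 0, 0.25, 0.5, 0.75, 1, 1.25, 1.5, 1.75, 2.
f(t) = -t⁴ - 4t³ - 2t² + 3: f₀=3, f₁=2.80859375, f₂=1.9375, f₃=-0.12890625, f₄=-4, f₅=-10.37890625, f₆=-20.0625, f₇=-33.94140625, f₈=-53.
(h/3)·[f₀ + 4f₁ + 2f₂ + 4f₃ + 2f₄ + 4f₅ + 2f₆ + 4f₇ + f₈] = 0.083333·(-260.8125) = -21.734375.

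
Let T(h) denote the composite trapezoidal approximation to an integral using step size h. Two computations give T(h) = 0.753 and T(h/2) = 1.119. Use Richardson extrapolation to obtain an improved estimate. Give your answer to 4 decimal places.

R = (4·T(h/2) − T(h)) / 3 = (4·1.119 − 0.753)/3 = (3.723)/3 = 1.2410.

1.2410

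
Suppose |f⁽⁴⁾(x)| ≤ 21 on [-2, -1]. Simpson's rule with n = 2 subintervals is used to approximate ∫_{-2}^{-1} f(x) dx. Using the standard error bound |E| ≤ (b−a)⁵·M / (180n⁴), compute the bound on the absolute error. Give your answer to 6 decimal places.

|E| ≤ (1)⁵·21 / (180·2⁴) = 21/2880 = 0.007292.

0.007292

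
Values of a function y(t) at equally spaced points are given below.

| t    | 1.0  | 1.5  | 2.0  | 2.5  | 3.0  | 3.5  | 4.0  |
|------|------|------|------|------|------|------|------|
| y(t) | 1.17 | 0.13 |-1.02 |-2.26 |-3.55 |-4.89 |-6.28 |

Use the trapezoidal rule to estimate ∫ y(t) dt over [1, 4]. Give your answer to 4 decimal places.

h = 0.5, n = 6.
(h/2)·[y₀ + 2y₁ + 2y₂ + 2y₃ + 2y₄ + 2y₅ + y₆] = 0.25·(-28.29) = -7.0725.

-7.0725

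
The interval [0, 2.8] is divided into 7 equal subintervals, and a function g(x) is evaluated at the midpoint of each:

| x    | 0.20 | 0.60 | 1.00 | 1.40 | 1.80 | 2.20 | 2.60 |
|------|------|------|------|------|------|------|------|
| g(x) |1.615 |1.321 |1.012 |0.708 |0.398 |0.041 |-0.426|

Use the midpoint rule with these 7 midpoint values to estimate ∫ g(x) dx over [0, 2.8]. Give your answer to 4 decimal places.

1.8676

h = 0.4, n = 7.
h·[y(m₁) + y(m₂) + y(m₃) + y(m₄) + y(m₅) + y(m₆) + y(m₇)] = 0.4·(4.669) = 1.8676.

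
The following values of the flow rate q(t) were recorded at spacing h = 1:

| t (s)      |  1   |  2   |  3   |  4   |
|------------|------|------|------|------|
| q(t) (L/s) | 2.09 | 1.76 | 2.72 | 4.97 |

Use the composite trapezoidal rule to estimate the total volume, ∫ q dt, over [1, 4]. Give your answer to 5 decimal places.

h = 1, n = 3.
(h/2)·[y₀ + 2y₁ + 2y₂ + y₃] = 0.5·(16.02) = 8.01000.

8.01000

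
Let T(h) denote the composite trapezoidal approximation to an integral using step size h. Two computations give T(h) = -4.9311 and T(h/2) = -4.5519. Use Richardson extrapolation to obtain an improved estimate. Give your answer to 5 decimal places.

-4.42550

R = (4·T(h/2) − T(h)) / 3 = (4·(-4.5519) − (-4.9311))/3 = (-13.2765)/3 = -4.42550.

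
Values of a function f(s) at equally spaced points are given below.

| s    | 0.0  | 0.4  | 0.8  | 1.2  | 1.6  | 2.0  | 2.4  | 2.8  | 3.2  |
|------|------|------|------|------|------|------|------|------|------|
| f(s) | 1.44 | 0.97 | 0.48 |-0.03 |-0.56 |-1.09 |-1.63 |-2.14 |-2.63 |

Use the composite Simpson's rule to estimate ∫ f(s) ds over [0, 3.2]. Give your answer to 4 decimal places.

h = 0.4, n = 8.
(h/3)·[y₀ + 4y₁ + 2y₂ + 4y₃ + 2y₄ + 4y₅ + 2y₆ + 4y₇ + y₈] = 0.133333·(-13.77) = -1.8360.

-1.8360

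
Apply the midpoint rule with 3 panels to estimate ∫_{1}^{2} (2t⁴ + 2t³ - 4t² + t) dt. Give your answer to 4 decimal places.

h = (2 − 1)/3 = 0.333333.
Midpoints m₁,…,m₃ = 1.166667, 1.5, 1.833333.
f(m₁)=2.603395, f(m₂)=9.375, f(m₃)=23.307099.
h·[f(m₁) + f(m₂) + f(m₃)] = 0.333333·(35.285494) = 11.7618.

11.7618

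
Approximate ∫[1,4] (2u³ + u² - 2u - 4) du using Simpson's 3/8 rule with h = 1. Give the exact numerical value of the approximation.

h = (4 − 1)/3 = 1.
Nodes u₀,…,u₃ = 1, 2, 3, 4.
f(u) = 2u³ + u² - 2u - 4: f₀=-3, f₁=12, f₂=53, f₃=132.
(3h/8)·[f₀ + 3f₁ + 3f₂ + f₃] = 0.375·(324) = 121.5.

121.5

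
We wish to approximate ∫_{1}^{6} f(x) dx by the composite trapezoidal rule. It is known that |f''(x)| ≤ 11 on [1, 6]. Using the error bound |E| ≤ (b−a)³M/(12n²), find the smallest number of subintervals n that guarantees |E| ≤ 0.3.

Need 1375/(12n²) ≤ 0.3.
n² ≥ 1375/(12·0.3) = 381.944 ⇒ n ≥ 19.5434, so the smallest n is 20.

20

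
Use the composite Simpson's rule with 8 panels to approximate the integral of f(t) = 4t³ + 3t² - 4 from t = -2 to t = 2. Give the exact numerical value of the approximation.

h = (2 − (-2))/8 = 0.5.
Nodes t₀,…,t₈ = -2, -1.5, -1, -0.5, 0, 0.5, 1, 1.5, 2.
f(t) = 4t³ + 3t² - 4: f₀=-24, f₁=-10.75, f₂=-5, f₃=-3.75, f₄=-4, f₅=-2.75, f₆=3, f₇=16.25, f₈=40.
(h/3)·[f₀ + 4f₁ + 2f₂ + 4f₃ + 2f₄ + 4f₅ + 2f₆ + 4f₇ + f₈] = 0.166667·(0) = 0.

0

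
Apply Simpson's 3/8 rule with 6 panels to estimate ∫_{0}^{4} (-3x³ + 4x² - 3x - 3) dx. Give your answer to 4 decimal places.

h = (4 − 0)/6 = 0.666667.
Nodes x₀,…,x₆ = 0, 0.666667, 1.333333, 2, 2.666667, 3.333333, 4.
f(x) = -3x³ + 4x² - 3x - 3: f₀=-3, f₁=-4.111111, f₂=-7, f₃=-17, f₄=-39.444444, f₅=-79.666667, f₆=-143.
(3h/8)·[f₀ + 3f₁ + 3f₂ + 2f₃ + 3f₄ + 3f₅ + f₆] = 0.25·(-570.666667) = -142.6667.

-142.6667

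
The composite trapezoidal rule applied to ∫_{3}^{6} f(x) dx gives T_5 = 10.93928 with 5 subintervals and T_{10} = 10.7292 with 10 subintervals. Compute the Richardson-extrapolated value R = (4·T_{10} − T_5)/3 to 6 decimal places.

R = (4·T_{10} − T_5) / 3 = (4·10.7292 − 10.93928)/3 = (31.97752)/3 = 10.659173.

10.659173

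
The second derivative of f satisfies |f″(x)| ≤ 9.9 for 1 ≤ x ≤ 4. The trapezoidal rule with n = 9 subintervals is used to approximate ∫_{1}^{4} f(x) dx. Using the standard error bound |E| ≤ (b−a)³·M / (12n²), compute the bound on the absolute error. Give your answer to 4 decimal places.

0.2750

|E| ≤ (3)³·9.9 / (12·9²) = 267.3/972 = 0.2750.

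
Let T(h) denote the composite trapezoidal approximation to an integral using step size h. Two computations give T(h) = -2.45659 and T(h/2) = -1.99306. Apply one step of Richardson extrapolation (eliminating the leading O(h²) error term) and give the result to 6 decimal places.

R = (4·T(h/2) − T(h)) / 3 = (4·(-1.99306) − (-2.45659))/3 = (-5.51565)/3 = -1.838550.

-1.838550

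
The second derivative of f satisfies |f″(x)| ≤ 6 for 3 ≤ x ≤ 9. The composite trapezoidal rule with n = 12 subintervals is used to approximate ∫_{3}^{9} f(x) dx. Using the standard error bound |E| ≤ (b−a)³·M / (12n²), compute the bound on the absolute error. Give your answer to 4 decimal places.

|E| ≤ (6)³·6 / (12·12²) = 1296/1728 = 0.7500.

0.7500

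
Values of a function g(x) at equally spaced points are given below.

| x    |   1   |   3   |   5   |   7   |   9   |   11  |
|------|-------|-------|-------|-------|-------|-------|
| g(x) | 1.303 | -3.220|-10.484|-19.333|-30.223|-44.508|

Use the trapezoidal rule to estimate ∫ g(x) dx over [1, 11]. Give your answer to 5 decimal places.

h = 2, n = 5.
(h/2)·[y₀ + 2y₁ + 2y₂ + 2y₃ + 2y₄ + y₅] = 1·(-169.725) = -169.72500.

-169.72500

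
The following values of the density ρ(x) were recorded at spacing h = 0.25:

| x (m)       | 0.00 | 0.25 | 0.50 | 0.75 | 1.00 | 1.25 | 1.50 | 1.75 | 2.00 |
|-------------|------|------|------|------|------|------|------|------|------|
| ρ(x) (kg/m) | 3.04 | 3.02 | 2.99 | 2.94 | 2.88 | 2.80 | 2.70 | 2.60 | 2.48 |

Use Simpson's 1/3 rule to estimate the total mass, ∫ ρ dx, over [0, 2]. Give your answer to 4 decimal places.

h = 0.25, n = 8.
(h/3)·[y₀ + 4y₁ + 2y₂ + 4y₃ + 2y₄ + 4y₅ + 2y₆ + 4y₇ + y₈] = 0.083333·(68.10) = 5.6750.

5.6750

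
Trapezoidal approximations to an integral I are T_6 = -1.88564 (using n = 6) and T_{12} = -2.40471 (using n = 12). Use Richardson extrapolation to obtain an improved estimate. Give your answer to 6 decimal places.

R = (4·T_{12} − T_6) / 3 = (4·(-2.40471) − (-1.88564))/3 = (-7.73320)/3 = -2.577733.

-2.577733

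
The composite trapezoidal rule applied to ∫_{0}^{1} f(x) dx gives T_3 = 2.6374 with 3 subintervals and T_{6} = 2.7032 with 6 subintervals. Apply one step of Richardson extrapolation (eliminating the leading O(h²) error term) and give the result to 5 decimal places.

2.72513

R = (4·T_{6} − T_3) / 3 = (4·2.7032 − 2.6374)/3 = (8.1754)/3 = 2.72513.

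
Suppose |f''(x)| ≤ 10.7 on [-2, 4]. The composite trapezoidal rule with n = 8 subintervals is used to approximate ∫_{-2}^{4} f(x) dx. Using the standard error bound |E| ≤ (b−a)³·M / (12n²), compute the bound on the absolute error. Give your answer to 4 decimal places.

|E| ≤ (6)³·10.7 / (12·8²) = 2311.2/768 = 3.0094.

3.0094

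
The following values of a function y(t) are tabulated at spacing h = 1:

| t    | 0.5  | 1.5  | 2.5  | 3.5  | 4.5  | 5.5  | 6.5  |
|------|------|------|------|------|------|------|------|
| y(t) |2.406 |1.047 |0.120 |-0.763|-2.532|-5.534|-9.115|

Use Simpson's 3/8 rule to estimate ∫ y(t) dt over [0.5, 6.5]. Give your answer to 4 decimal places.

h = 1, n = 6.
(3h/8)·[y₀ + 3y₁ + 3y₂ + 2y₃ + 3y₄ + 3y₅ + y₆] = 0.375·(-28.932) = -10.8495.

-10.8495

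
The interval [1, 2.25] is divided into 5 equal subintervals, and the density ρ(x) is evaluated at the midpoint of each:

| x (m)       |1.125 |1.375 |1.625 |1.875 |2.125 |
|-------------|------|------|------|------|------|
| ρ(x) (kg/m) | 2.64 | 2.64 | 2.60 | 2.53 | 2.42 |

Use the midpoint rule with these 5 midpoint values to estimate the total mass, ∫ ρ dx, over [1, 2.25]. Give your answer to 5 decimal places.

h = 0.25, n = 5.
h·[y(m₁) + y(m₂) + y(m₃) + y(m₄) + y(m₅)] = 0.25·(12.83) = 3.20750.

3.20750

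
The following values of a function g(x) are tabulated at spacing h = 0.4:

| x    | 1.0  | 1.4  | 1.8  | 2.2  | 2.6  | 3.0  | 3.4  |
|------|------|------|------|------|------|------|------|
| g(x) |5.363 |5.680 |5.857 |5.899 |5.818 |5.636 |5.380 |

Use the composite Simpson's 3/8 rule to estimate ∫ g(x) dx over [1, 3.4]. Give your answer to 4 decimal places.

h = 0.4, n = 6.
(3h/8)·[y₀ + 3y₁ + 3y₂ + 2y₃ + 3y₄ + 3y₅ + y₆] = 0.15·(91.514) = 13.7271.

13.7271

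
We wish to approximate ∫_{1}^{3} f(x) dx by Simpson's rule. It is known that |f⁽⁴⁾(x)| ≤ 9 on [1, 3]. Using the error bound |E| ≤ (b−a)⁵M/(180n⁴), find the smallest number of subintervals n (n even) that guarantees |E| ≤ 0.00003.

Need 288/(180n⁴) ≤ 0.00003.
n⁴ ≥ 288/(180·0.00003) = 53333.3 ⇒ n ≥ 15.1967, so the smallest even n is 16. (n must be even for Simpson's rule.)

16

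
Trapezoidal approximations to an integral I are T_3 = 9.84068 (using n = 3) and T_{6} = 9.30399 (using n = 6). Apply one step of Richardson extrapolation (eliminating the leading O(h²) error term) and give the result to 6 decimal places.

R = (4·T_{6} − T_3) / 3 = (4·9.30399 − 9.84068)/3 = (27.37528)/3 = 9.125093.

9.125093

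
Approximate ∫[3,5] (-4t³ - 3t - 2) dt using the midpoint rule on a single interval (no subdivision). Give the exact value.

M = (b−a)·f(4) = 2·(-270) = -540.

-540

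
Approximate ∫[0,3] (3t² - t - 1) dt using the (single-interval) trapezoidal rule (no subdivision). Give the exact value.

T = (b−a)/2 · [f(0) + f(3)] = 1.5·[(-1) + 23] = 33.

33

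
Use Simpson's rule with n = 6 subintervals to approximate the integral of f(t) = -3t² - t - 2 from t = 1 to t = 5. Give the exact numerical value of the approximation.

h = (5 − 1)/6 = 0.666667.
Nodes t₀,…,t₆ = 1, 1.666667, 2.333333, 3, 3.666667, 4.333333, 5.
f(t) = -3t² - t - 2: f₀=-6, f₁=-12, f₂=-20.666667, f₃=-32, f₄=-46, f₅=-62.666667, f₆=-82.
(h/3)·[f₀ + 4f₁ + 2f₂ + 4f₃ + 2f₄ + 4f₅ + f₆] = 0.222222·(-648) = -144.

-144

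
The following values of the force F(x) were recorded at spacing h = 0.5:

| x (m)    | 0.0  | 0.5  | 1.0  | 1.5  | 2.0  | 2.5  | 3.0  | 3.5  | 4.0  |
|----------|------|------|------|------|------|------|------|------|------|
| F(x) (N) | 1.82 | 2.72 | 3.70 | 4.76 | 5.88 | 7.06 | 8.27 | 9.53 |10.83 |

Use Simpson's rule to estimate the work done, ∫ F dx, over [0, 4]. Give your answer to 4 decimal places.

h = 0.5, n = 8.
(h/3)·[y₀ + 4y₁ + 2y₂ + 4y₃ + 2y₄ + 4y₅ + 2y₆ + 4y₇ + y₈] = 0.166667·(144.63) = 24.1050.

24.1050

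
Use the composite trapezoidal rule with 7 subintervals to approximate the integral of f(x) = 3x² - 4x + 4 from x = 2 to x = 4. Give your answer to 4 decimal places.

h = (4 − 2)/7 = 0.285714.
Nodes x₀,…,x₇ = 2, 2.285714, 2.571429, 2.857143, 3.142857, 3.428571, 3.714286, 4.
f(x) = 3x² - 4x + 4: f₀=8, f₁=10.530612, f₂=13.551020, f₃=17.061224, f₄=21.061224, f₅=25.551020, f₆=30.530612, f₇=36.
(h/2)·[f₀ + 2f₁ + 2f₂ + 2f₃ + 2f₄ + 2f₅ + 2f₆ + f₇] = 0.142857·(280.571429) = 40.0816.

40.0816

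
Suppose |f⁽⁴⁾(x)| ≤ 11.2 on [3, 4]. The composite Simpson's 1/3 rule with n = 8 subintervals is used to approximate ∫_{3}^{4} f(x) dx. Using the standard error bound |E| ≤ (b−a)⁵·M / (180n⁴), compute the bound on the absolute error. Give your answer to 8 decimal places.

0.00001519

|E| ≤ (1)⁵·11.2 / (180·8⁴) = 11.2/737280 = 0.00001519.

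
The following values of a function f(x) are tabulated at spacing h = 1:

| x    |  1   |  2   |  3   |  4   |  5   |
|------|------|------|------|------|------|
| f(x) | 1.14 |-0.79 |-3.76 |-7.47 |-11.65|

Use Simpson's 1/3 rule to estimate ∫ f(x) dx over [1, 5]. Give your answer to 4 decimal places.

h = 1, n = 4.
(h/3)·[y₀ + 4y₁ + 2y₂ + 4y₃ + y₄] = 0.333333·(-51.07) = -17.0233.

-17.0233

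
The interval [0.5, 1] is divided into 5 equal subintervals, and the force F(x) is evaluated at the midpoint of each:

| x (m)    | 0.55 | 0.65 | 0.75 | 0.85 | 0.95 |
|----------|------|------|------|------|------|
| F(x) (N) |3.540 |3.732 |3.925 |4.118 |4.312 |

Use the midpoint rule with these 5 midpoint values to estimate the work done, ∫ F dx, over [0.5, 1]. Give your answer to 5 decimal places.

1.96270

h = 0.1, n = 5.
h·[y(m₁) + y(m₂) + y(m₃) + y(m₄) + y(m₅)] = 0.1·(19.627) = 1.96270.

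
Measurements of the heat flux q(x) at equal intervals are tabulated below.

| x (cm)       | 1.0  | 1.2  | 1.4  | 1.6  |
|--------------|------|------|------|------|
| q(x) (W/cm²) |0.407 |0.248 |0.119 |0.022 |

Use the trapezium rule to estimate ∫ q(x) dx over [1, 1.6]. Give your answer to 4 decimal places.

h = 0.2, n = 3.
(h/2)·[y₀ + 2y₁ + 2y₂ + y₃] = 0.1·(1.163) = 0.1163.

0.1163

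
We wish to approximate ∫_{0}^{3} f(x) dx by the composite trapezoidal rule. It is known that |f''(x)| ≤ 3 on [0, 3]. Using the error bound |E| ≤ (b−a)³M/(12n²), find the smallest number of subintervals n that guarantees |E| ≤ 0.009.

Need 81/(12n²) ≤ 0.009.
n² ≥ 81/(12·0.009) = 750 ⇒ n ≥ 27.3861, so the smallest n is 28.

28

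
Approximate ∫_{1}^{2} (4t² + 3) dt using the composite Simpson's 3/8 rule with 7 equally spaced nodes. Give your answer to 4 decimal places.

h = (2 − 1)/6 = 0.166667.
Nodes t₀,…,t₆ = 1, 1.166667, 1.333333, 1.5, 1.666667, 1.833333, 2.
f(t) = 4t² + 3: f₀=7, f₁=8.444444, f₂=10.111111, f₃=12, f₄=14.111111, f₅=16.444444, f₆=19.
(3h/8)·[f₀ + 3f₁ + 3f₂ + 2f₃ + 3f₄ + 3f₅ + f₆] = 0.0625·(197.333333) = 12.3333.

12.3333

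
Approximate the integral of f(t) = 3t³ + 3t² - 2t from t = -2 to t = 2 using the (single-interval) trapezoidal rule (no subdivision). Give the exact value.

48

T = (b−a)/2 · [f(-2) + f(2)] = 2·[(-8) + 32] = 48.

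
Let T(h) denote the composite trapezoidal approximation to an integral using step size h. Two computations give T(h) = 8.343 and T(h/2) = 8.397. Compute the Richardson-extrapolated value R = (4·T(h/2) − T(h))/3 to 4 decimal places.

R = (4·T(h/2) − T(h)) / 3 = (4·8.397 − 8.343)/3 = (25.245)/3 = 8.4150.

8.4150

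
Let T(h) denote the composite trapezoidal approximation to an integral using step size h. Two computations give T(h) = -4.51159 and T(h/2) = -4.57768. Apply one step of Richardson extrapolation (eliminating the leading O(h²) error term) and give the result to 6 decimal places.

-4.599710

R = (4·T(h/2) − T(h)) / 3 = (4·(-4.57768) − (-4.51159))/3 = (-13.79913)/3 = -4.599710.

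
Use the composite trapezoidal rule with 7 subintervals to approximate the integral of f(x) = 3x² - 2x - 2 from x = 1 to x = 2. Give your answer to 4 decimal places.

2.0102

h = (2 − 1)/7 = 0.142857.
Nodes x₀,…,x₇ = 1, 1.142857, 1.285714, 1.428571, 1.571429, 1.714286, 1.857143, 2.
f(x) = 3x² - 2x - 2: f₀=-1, f₁=-0.367347, f₂=0.387755, f₃=1.265306, f₄=2.265306, f₅=3.387755, f₆=4.632653, f₇=6.
(h/2)·[f₀ + 2f₁ + 2f₂ + 2f₃ + 2f₄ + 2f₅ + 2f₆ + f₇] = 0.071429·(28.142857) = 2.0102.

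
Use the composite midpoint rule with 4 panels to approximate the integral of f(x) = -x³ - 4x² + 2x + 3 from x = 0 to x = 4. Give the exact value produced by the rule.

-118

h = (4 − 0)/4 = 1.
Midpoints m₁,…,m₄ = 0.5, 1.5, 2.5, 3.5.
f(m₁)=2.875, f(m₂)=-6.375, f(m₃)=-32.625, f(m₄)=-81.875.
h·[f(m₁) + f(m₂) + f(m₃) + f(m₄)] = 1·(-118) = -118.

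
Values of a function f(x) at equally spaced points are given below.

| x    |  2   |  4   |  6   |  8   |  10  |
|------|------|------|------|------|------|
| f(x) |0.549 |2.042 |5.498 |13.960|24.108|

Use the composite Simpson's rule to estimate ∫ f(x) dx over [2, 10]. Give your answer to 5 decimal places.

66.44067

h = 2, n = 4.
(h/3)·[y₀ + 4y₁ + 2y₂ + 4y₃ + y₄] = 0.666667·(99.661) = 66.44067.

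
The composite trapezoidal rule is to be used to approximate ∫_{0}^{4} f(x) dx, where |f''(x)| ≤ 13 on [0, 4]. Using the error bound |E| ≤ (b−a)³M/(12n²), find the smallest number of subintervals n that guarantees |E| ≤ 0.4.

14

Need 832/(12n²) ≤ 0.4.
n² ≥ 832/(12·0.4) = 173.333 ⇒ n ≥ 13.1656, so the smallest n is 14.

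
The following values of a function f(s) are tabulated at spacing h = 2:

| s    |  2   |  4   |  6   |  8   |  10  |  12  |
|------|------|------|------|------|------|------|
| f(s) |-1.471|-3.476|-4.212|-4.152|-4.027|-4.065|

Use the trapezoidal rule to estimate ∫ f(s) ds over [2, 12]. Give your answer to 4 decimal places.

-37.2700

h = 2, n = 5.
(h/2)·[y₀ + 2y₁ + 2y₂ + 2y₃ + 2y₄ + y₅] = 1·(-37.270) = -37.2700.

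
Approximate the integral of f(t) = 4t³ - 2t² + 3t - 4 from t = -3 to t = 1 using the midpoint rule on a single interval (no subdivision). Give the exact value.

-52

M = (b−a)·f(-1) = 4·(-13) = -52.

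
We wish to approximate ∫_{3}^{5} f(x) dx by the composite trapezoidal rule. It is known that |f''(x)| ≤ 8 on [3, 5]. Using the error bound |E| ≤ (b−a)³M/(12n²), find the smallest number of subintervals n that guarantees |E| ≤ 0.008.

26

Need 64/(12n²) ≤ 0.008.
n² ≥ 64/(12·0.008) = 666.667 ⇒ n ≥ 25.8199, so the smallest n is 26.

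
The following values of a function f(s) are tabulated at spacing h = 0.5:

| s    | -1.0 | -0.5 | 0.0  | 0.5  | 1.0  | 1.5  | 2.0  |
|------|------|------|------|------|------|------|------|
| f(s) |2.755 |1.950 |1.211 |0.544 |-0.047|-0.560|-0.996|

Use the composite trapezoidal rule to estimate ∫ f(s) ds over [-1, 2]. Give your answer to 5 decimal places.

1.98875

h = 0.5, n = 6.
(h/2)·[y₀ + 2y₁ + 2y₂ + 2y₃ + 2y₄ + 2y₅ + y₆] = 0.25·(7.955) = 1.98875.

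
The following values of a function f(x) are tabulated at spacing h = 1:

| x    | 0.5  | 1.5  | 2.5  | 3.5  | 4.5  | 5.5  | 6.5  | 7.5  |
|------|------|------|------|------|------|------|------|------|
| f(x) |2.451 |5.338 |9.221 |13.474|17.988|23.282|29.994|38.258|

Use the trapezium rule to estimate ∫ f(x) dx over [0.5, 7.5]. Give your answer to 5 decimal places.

h = 1, n = 7.
(h/2)·[y₀ + 2y₁ + 2y₂ + 2y₃ + 2y₄ + 2y₅ + 2y₆ + y₇] = 0.5·(239.303) = 119.65150.

119.65150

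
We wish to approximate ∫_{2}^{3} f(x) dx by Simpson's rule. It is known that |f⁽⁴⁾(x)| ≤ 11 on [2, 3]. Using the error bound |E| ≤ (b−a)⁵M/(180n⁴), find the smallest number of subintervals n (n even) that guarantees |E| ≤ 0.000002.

14

Need 11/(180n⁴) ≤ 0.000002.
n⁴ ≥ 11/(180·0.000002) = 30555.6 ⇒ n ≥ 13.2213, so the smallest even n is 14. (n must be even for Simpson's rule.)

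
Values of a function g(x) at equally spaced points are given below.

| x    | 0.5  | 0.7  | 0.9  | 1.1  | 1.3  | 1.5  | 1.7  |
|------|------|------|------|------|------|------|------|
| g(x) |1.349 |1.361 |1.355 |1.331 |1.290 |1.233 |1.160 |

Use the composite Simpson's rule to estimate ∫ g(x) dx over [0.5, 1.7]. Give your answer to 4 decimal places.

1.5666

h = 0.2, n = 6.
(h/3)·[y₀ + 4y₁ + 2y₂ + 4y₃ + 2y₄ + 4y₅ + y₆] = 0.066667·(23.499) = 1.5666.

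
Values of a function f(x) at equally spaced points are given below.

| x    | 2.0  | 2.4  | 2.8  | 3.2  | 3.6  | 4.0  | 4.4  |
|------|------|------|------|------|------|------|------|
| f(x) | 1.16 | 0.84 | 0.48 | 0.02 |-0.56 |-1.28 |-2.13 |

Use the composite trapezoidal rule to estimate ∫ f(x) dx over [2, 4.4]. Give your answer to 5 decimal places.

-0.39400

h = 0.4, n = 6.
(h/2)·[y₀ + 2y₁ + 2y₂ + 2y₃ + 2y₄ + 2y₅ + y₆] = 0.2·(-1.97) = -0.39400.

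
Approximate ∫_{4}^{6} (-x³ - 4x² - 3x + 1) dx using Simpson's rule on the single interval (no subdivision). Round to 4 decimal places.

S = (b−a)/6 · [f(4) + 4f(5) + f(6)] = 0.333333·[(-139) + 4·(-239) + (-377)] = -490.6667.

-490.6667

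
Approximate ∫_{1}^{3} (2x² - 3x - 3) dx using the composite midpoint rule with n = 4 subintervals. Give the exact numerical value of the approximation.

h = (3 − 1)/4 = 0.5.
Midpoints m₁,…,m₄ = 1.25, 1.75, 2.25, 2.75.
f(m₁)=-3.625, f(m₂)=-2.125, f(m₃)=0.375, f(m₄)=3.875.
h·[f(m₁) + f(m₂) + f(m₃) + f(m₄)] = 0.5·(-1.5) = -0.75.

-0.75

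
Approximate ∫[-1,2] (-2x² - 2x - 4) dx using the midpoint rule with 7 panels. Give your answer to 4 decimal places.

h = (2 − (-1))/7 = 0.428571.
Midpoints m₁,…,m₇ = -0.785714, -0.357143, 0.071429, 0.5, 0.928571, 1.357143, 1.785714.
f(m₁)=-3.663265, f(m₂)=-3.540816, f(m₃)=-4.153061, f(m₄)=-5.5, f(m₅)=-7.581633, f(m₆)=-10.397959, f(m₇)=-13.948980.
h·[f(m₁) + f(m₂) + f(m₃) + f(m₄) + f(m₅) + f(m₆) + f(m₇)] = 0.428571·(-48.785714) = -20.9082.

-20.9082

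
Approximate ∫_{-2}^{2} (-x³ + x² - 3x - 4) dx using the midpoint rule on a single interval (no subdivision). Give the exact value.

M = (b−a)·f(0) = 4·(-4) = -16.

-16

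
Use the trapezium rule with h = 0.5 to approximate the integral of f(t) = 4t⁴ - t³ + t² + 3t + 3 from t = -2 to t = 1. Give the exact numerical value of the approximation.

h = (1 − (-2))/6 = 0.5.
Nodes t₀,…,t₆ = -2, -1.5, -1, -0.5, 0, 0.5, 1.
f(t) = 4t⁴ - t³ + t² + 3t + 3: f₀=73, f₁=24.375, f₂=6, f₃=2.125, f₄=3, f₅=4.875, f₆=10.
(h/2)·[f₀ + 2f₁ + 2f₂ + 2f₃ + 2f₄ + 2f₅ + f₆] = 0.25·(163.75) = 40.9375.

40.9375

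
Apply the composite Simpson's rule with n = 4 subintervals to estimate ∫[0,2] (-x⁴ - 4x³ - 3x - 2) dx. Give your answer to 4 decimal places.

h = (2 − 0)/4 = 0.5.
Nodes x₀,…,x₄ = 0, 0.5, 1, 1.5, 2.
f(x) = -x⁴ - 4x³ - 3x - 2: f₀=-2, f₁=-4.0625, f₂=-10, f₃=-25.0625, f₄=-56.
(h/3)·[f₀ + 4f₁ + 2f₂ + 4f₃ + f₄] = 0.166667·(-194.5) = -32.4167.

-32.4167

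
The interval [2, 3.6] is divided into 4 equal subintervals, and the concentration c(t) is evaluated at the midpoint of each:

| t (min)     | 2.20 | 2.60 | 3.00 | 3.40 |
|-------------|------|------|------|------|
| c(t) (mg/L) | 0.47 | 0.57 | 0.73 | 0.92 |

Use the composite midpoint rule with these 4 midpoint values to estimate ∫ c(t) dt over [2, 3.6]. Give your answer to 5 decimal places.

h = 0.4, n = 4.
h·[y(m₁) + y(m₂) + y(m₃) + y(m₄)] = 0.4·(2.69) = 1.07600.

1.07600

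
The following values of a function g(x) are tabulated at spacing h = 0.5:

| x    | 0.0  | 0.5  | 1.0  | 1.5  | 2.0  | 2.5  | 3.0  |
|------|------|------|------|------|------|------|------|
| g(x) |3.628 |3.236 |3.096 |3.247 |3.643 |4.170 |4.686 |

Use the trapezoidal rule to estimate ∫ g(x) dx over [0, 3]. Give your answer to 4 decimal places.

10.7745

h = 0.5, n = 6.
(h/2)·[y₀ + 2y₁ + 2y₂ + 2y₃ + 2y₄ + 2y₅ + y₆] = 0.25·(43.098) = 10.7745.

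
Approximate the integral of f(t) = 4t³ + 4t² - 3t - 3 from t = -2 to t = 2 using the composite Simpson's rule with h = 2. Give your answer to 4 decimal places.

h = (2 − (-2))/2 = 2.
Nodes t₀,…,t₂ = -2, 0, 2.
f(t) = 4t³ + 4t² - 3t - 3: f₀=-13, f₁=-3, f₂=39.
(h/3)·[f₀ + 4f₁ + f₂] = 0.666667·(14) = 9.3333.

9.3333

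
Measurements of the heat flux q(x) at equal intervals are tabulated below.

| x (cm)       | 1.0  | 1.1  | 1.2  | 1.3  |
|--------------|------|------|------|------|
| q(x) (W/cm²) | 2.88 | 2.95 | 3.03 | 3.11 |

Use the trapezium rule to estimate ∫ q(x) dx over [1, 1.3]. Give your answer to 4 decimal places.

h = 0.1, n = 3.
(h/2)·[y₀ + 2y₁ + 2y₂ + y₃] = 0.05·(17.95) = 0.8975.

0.8975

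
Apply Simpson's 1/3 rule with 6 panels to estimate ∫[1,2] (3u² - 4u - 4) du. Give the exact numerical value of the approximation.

h = (2 − 1)/6 = 0.166667.
Nodes u₀,…,u₆ = 1, 1.166667, 1.333333, 1.5, 1.666667, 1.833333, 2.
f(u) = 3u² - 4u - 4: f₀=-5, f₁=-4.583333, f₂=-4, f₃=-3.25, f₄=-2.333333, f₅=-1.25, f₆=0.
(h/3)·[f₀ + 4f₁ + 2f₂ + 4f₃ + 2f₄ + 4f₅ + f₆] = 0.055556·(-54) = -3.

-3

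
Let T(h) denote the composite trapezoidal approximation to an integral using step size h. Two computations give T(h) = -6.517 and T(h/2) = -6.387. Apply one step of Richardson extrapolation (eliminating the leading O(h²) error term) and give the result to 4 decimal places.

-6.3437

R = (4·T(h/2) − T(h)) / 3 = (4·(-6.387) − (-6.517))/3 = (-19.031)/3 = -6.3437.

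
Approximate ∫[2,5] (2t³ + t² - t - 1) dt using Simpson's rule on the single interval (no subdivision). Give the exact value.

330

S = (b−a)/6 · [f(2) + 4f(3.5) + f(5)] = 0.5·[17 + 4·93.5 + 269] = 330.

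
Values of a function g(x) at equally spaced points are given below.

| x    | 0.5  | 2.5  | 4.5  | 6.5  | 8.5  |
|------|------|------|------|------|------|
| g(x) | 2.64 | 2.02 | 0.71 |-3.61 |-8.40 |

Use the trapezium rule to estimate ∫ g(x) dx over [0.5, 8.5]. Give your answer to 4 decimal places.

-7.5200

h = 2, n = 4.
(h/2)·[y₀ + 2y₁ + 2y₂ + 2y₃ + y₄] = 1·(-7.52) = -7.5200.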